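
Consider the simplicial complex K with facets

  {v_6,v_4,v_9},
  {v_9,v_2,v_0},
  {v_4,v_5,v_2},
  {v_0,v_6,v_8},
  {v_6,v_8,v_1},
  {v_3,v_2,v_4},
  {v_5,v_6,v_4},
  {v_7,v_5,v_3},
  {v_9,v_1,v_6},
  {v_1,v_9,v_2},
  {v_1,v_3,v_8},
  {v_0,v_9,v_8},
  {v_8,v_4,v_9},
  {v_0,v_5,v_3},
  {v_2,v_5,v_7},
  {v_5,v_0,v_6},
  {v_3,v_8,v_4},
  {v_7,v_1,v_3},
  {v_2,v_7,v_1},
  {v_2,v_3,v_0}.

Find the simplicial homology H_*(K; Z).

Order the vertices as v_0 < v_1 < v_2 < v_3 < v_4 < v_5 < v_6 < v_7 < v_8 < v_9. Listing each simplex with vertices in this order, K has dimension 2 with simplices:

  0-simplices (10): [v_0], [v_1], [v_2], [v_3], [v_4], [v_5], [v_6], [v_7], [v_8], [v_9]
  1-simplices (30): (30 of them)
  2-simplices (20): (20 of them)

so the chain groups are C_0 ≅ Z^10, C_1 ≅ Z^30, C_2 ≅ Z^20.

The boundary map ∂_1: C_1 → C_0 is given by ∂[p,q] = [q] − [p].
This gives a 10×30 integer matrix of rank 9; reducing to Smith normal form yields diagonal entries (1,1,1,1,1,1,1,1,1).

∂_2: C_2 → C_1 sends each 2-simplex [p,q,r] to [q,r] − [p,r] + [p,q]. For instance
  ∂[v_4,v_6,v_9] = [v_6,v_9] − [v_4,v_9] + [v_4,v_6],
  ∂[v_1,v_6,v_8] = [v_6,v_8] − [v_1,v_8] + [v_1,v_6].
The 30×20 boundary matrix has rank 20 and Smith normal form diag(1,1,1,1,1,1,1,1,1,1,1,1,1,1,1,1,1,1,1,2).

Now H_k = ker ∂_k / im ∂_{k+1}, so:

  H_0: rank C_0 − rank ∂_1 = 10 − 9 = 1, and the invariant factors of ∂_1 are all 1, so H_0 ≅ Z.
  H_1: rank ker ∂_1 − rank ∂_2 = (30 − 9) − 20 = 1, and ∂_2 has invariant factor 2 > 1, so H_1 ≅ Z ⊕ Z/2Z.
  H_2: rank ker ∂_2 − rank ∂_3 = (20 − 20) − 0 = 0, and there is no ∂_3, so H_2 ≅ 0.

(K is a triangulation of the Klein bottle.)

H_0 ≅ Z,  H_1 ≅ Z ⊕ Z/2Z,  H_2 = 0.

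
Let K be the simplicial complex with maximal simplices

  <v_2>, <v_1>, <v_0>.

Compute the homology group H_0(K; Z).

H_0 = Z^3.

Take the total order v_0 < v_1 < v_2 on the vertex set. Then K (dimension 0) consists of the simplices:

  0-simplices (3): [v_0], [v_1], [v_2]

so the chain groups are C_0 ≅ Z^3.

Now H_k = ker ∂_k / im ∂_{k+1}, so:

  H_0: rank C_0 − rank ∂_1 = 3 − 0 = 3, and there is no ∂_1, so H_0 = Z^3.

(K is a triangulation of a set of 3 points.)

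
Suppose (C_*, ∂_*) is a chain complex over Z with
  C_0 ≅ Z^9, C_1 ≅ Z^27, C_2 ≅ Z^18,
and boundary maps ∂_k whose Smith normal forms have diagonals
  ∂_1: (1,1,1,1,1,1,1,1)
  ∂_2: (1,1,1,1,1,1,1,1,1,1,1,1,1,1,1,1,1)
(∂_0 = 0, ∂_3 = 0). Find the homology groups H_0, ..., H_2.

H_0 ≅ Z,  H_1 ≅ Z^2,  H_2 ≅ Z.

H_0: b_0 = 9 − 0 − 8 = 1; torsion from ∂_1 factors > 1: none. So H_0 ≅ Z.
H_1: b_1 = 27 − 8 − 17 = 2; torsion from ∂_2 factors > 1: none. So H_1 ≅ Z^2.
H_2: b_2 = 18 − 17 − 0 = 1; torsion from ∂_3 factors > 1: none. So H_2 ≅ Z.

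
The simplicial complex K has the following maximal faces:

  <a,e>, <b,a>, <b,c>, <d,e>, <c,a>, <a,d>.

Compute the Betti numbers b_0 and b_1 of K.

b_0 = 1, b_1 = 2.

K has 5 vertices, 6 edges.
rank ∂_0 = 0, rank ∂_1 = 4 ⇒ b_0 = 5 − 0 − 4 = 1; all invariant factors of ∂_1 are 1 so no torsion. So H_0 ≅ Z.
rank ∂_1 = 4, rank ∂_2 = 0 ⇒ b_1 = 6 − 4 − 0 = 2. So H_1 ≅ Z^2.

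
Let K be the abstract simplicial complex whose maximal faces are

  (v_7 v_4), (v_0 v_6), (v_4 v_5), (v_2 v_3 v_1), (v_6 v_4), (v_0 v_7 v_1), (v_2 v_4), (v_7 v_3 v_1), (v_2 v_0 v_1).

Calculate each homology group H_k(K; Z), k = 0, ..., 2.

H_0 = Z,  H_1 = Z^2,  H_2 = 0.

Take the total order v_0 < v_1 < v_2 < v_3 < v_4 < v_5 < v_6 < v_7 on the vertex set. Then K (dimension 2) consists of the simplices:

  0-simplices (8): [v_0], [v_1], [v_2], [v_3], [v_4], [v_5], [v_6], [v_7]
  1-simplices (13): [v_0,v_1], [v_0,v_2], [v_0,v_6], [v_0,v_7], [v_1,v_2], [v_1,v_3], [v_1,v_7], [v_2,v_3], [v_2,v_4], [v_3,v_7], [v_4,v_5], [v_4,v_6], [v_4,v_7]
  2-simplices (4): [v_0,v_1,v_2], [v_0,v_1,v_7], [v_1,v_2,v_3], [v_1,v_3,v_7]

giving chain groups C_0 ≅ Z^8, C_1 ≅ Z^13, C_2 ≅ Z^4.

Boundary ∂_1: C_1 → C_0 sends each edge [p,q] (with p < q) to q − p. For instance
  ∂[v_4,v_6] = [v_6] − [v_4].
The 8×13 boundary matrix has rank 7 and Smith normal form diag(1,1,1,1,1,1,1).

∂_2: C_2 → C_1 maps a triangle to the signed sum of its edges. For instance
  ∂[v_1,v_3,v_7] = [v_3,v_7] − [v_1,v_7] + [v_1,v_3],
  ∂[v_0,v_1,v_7] = [v_1,v_7] − [v_0,v_7] + [v_0,v_1].
This gives a 13×4 integer matrix of rank 4; reducing to Smith normal form yields diagonal entries (1,1,1,1).

Reading off H_k = ker ∂_k / im ∂_{k+1}:

  H_0: rank C_0 − rank ∂_1 = 8 − 7 = 1, and the invariant factors of ∂_1 are all 1, so H_0 ≅ Z.
  H_1: rank ker ∂_1 − rank ∂_2 = (13 − 7) − 4 = 2, and the invariant factors of ∂_2 are all 1, so H_1 ≅ Z^2.
  H_2: rank ker ∂_2 − rank ∂_3 = (4 − 4) − 0 = 0, and there is no ∂_3, so H_2 ≅ 0.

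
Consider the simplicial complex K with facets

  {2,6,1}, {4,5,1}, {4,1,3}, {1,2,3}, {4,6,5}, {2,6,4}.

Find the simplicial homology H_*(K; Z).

K has 6 vertices, 12 edges, 6 triangles.
rank ∂_0 = 0, rank ∂_1 = 5 ⇒ b_0 = 6 − 0 − 5 = 1; all invariant factors of ∂_1 are 1 so no torsion. So H_0 ≅ Z.
rank ∂_1 = 5, rank ∂_2 = 6 ⇒ b_1 = 12 − 5 − 6 = 1; all invariant factors of ∂_2 are 1 so no torsion. So H_1 ≅ Z.
rank ∂_2 = 6, rank ∂_3 = 0 ⇒ b_2 = 6 − 6 − 0 = 0. So H_2 ≅ 0.

H_0 ≅ Z,  H_1 ≅ Z,  H_2 = 0.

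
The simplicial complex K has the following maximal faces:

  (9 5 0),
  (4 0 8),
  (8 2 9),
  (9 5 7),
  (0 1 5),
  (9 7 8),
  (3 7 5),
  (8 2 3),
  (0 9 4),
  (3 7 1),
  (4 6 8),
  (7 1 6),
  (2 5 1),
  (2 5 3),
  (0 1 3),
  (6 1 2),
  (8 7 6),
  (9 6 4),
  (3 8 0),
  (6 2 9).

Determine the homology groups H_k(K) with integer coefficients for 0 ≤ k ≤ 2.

H_0 ≅ Z,  H_1 ≅ Z ⊕ Z/2,  H_2 = 0.

Take the total order 0 < 1 < 2 < 3 < 4 < 5 < 6 < 7 < 8 < 9 on the vertex set. Then K (dimension 2) consists of the simplices:

  0-simplices (10): [0], [1], [2], [3], [4], [5], [6], [7], [8], [9]
  1-simplices (30): (30 of them)
  2-simplices (20): (20 of them)

so the chain groups are C_0 ≅ Z^10, C_1 ≅ Z^30, C_2 ≅ Z^20.

The boundary map ∂_1: C_1 → C_0 is given by ∂[p,q] = [q] − [p]. For instance
  ∂[1,7] = [7] − [1].
The 10×30 boundary matrix has rank 9 and Smith normal form diag(1,1,1,1,1,1,1,1,1).

The boundary map ∂_2: C_2 → C_1 sends each 2-simplex [p,q,r] to [q,r] − [p,r] + [p,q]. For instance
  ∂[1,2,5] = [2,5] − [1,5] + [1,2],
  ∂[1,3,7] = [3,7] − [1,7] + [1,3].
This gives a 30×20 integer matrix of rank 20; reducing to Smith normal form yields diagonal entries (1,1,1,1,1,1,1,1,1,1,1,1,1,1,1,1,1,1,1,2).

From H_k ≅ ker(∂_k) / im(∂_{k+1}) we obtain:

  H_0: rank C_0 − rank ∂_1 = 10 − 9 = 1, and the invariant factors of ∂_1 are all 1, so H_0 ≅ Z.
  H_1: rank ker ∂_1 − rank ∂_2 = (30 − 9) − 20 = 1, and ∂_2 has invariant factor 2 > 1, so H_1 ≅ Z ⊕ Z/2.
  H_2: rank ker ∂_2 − rank ∂_3 = (20 − 20) − 0 = 0, and there is no ∂_3, so H_2 ≅ 0.

(K is a triangulation of the Klein bottle.)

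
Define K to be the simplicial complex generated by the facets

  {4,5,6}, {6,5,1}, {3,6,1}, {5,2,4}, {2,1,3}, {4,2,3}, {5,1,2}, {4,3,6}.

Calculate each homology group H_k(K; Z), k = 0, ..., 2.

H_0 ≅ Z,  H_1 = 0,  H_2 ≅ Z.

We work with the vertex ordering 1 < 2 < 3 < 4 < 5 < 6. The simplices of K, each written with vertices in increasing order, are:

  0-simplices (6): [1], [2], [3], [4], [5], [6]
  1-simplices (12): [1,2], [1,3], [1,5], [1,6], [2,3], [2,4], [2,5], [3,4], [3,6], [4,5], [4,6], [5,6]
  2-simplices (8): [1,2,3], [1,2,5], [1,3,6], [1,5,6], [2,3,4], [2,4,5], [3,4,6], [4,5,6]

so the chain groups are C_0 ≅ Z^6, C_1 ≅ Z^12, C_2 ≅ Z^8.

∂_1: C_1 → C_0 is given by ∂[p,q] = [q] − [p]. For instance
  ∂[4,6] = [6] − [4].
As a 6×12 matrix over Z this has rank 5, with invariant factors (1,1,1,1,1).

Boundary ∂_2: C_2 → C_1 sends each 2-simplex [p,q,r] to [q,r] − [p,r] + [p,q]. For instance
  ∂[2,3,4] = [3,4] − [2,4] + [2,3],
  ∂[1,5,6] = [5,6] − [1,6] + [1,5].
The resulting 12×8 matrix has rank 7, and its Smith normal form has invariant factors (1,1,1,1,1,1,1).

Now H_k = ker ∂_k / im ∂_{k+1}, so:

  H_0: rank C_0 − rank ∂_1 = 6 − 5 = 1, and the invariant factors of ∂_1 are all 1, so H_0 ≅ Z.
  H_1: rank ker ∂_1 − rank ∂_2 = (12 − 5) − 7 = 0, and the invariant factors of ∂_2 are all 1, so H_1 ≅ 0.
  H_2: rank ker ∂_2 − rank ∂_3 = (8 − 7) − 0 = 1, and there is no ∂_3, so H_2 ≅ Z.

(K is a triangulation of the 2-sphere S^2.)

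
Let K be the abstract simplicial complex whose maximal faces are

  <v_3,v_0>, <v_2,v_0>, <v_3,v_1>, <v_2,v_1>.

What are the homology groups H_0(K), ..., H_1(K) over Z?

Order the vertices as v_0 < v_1 < v_2 < v_3. Listing each simplex with vertices in this order, K has dimension 1 with simplices:

  0-simplices (4): [v_0], [v_1], [v_2], [v_3]
  1-simplices (4): [v_0,v_2], [v_0,v_3], [v_1,v_2], [v_1,v_3]

Hence C_0 ≅ Z^4, C_1 ≅ Z^4.

Boundary ∂_1: C_1 → C_0 is given by ∂[p,q] = [q] − [p]. For instance
  ∂[v_1,v_3] = [v_3] − [v_1].
The 4×4 boundary matrix has rank 3 and Smith normal form diag(1,1,1).

From H_k ≅ ker(∂_k) / im(∂_{k+1}) we obtain:

  H_0: rank C_0 − rank ∂_1 = 4 − 3 = 1, and the invariant factors of ∂_1 are all 1, so H_0 ≅ Z.
  H_1: rank ker ∂_1 − rank ∂_2 = (4 − 3) − 0 = 1, and there is no ∂_2, so H_1 ≅ Z.

H_0 ≅ Z,  H_1 ≅ Z.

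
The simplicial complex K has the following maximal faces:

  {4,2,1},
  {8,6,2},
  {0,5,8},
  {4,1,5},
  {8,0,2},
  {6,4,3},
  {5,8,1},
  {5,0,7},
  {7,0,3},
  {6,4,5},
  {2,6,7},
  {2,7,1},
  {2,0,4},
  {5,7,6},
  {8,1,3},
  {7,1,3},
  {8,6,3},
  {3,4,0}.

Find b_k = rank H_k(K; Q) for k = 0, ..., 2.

K has 9 vertices, 27 edges, 18 triangles.
rank ∂_0 = 0, rank ∂_1 = 8 ⇒ b_0 = 9 − 0 − 8 = 1; all invariant factors of ∂_1 are 1 so no torsion. So H_0 = Z.
rank ∂_1 = 8, rank ∂_2 = 17 ⇒ b_1 = 27 − 8 − 17 = 2; all invariant factors of ∂_2 are 1 so no torsion. So H_1 = Z^2.
rank ∂_2 = 17, rank ∂_3 = 0 ⇒ b_2 = 18 − 17 − 0 = 1. So H_2 = Z.

b_0 = 1, b_1 = 2, b_2 = 1.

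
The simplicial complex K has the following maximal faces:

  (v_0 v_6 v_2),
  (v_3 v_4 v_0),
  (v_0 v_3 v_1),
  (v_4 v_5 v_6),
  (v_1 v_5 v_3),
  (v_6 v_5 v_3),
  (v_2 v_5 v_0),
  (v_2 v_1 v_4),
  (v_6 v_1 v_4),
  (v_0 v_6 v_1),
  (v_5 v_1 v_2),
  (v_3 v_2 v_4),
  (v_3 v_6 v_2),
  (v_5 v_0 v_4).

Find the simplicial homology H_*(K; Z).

H_0 = Z,  H_1 = Z^2,  H_2 = Z.

K has 7 vertices, 21 edges, 14 triangles.
rank ∂_0 = 0, rank ∂_1 = 6 ⇒ b_0 = 7 − 0 − 6 = 1; all invariant factors of ∂_1 are 1 so no torsion. So H_0 = Z.
rank ∂_1 = 6, rank ∂_2 = 13 ⇒ b_1 = 21 − 6 − 13 = 2; all invariant factors of ∂_2 are 1 so no torsion. So H_1 = Z^2.
rank ∂_2 = 13, rank ∂_3 = 0 ⇒ b_2 = 14 − 13 − 0 = 1. So H_2 = Z.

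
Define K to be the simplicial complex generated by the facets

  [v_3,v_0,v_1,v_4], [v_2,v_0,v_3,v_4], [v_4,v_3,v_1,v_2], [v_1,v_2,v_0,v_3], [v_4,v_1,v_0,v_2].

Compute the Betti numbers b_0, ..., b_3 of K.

b_0 = 1, b_1 = 0, b_2 = 0, b_3 = 1.

Fix the vertex order v_0 < v_1 < v_2 < v_3 < v_4 and write every simplex with vertices in increasing order. Then dim K = 3 and the simplices of K are:

  0-simplices (5): [v_0], [v_1], [v_2], [v_3], [v_4]
  1-simplices (10): [v_0,v_1], [v_0,v_2], [v_0,v_3], [v_0,v_4], [v_1,v_2], [v_1,v_3], [v_1,v_4], [v_2,v_3], [v_2,v_4], [v_3,v_4]
  2-simplices (10): [v_0,v_1,v_2], [v_0,v_1,v_3], [v_0,v_1,v_4], [v_0,v_2,v_3], [v_0,v_2,v_4], [v_0,v_3,v_4], [v_1,v_2,v_3], [v_1,v_2,v_4], [v_1,v_3,v_4], [v_2,v_3,v_4]
  3-simplices (5): [v_0,v_1,v_2,v_3], [v_0,v_1,v_2,v_4], [v_0,v_1,v_3,v_4], [v_0,v_2,v_3,v_4], [v_1,v_2,v_3,v_4]

so the chain groups are C_0 ≅ Z^5, C_1 ≅ Z^10, C_2 ≅ Z^10, C_3 ≅ Z^5.

Boundary ∂_1: C_1 → C_0 is given by ∂[p,q] = [q] − [p].
The resulting 5×10 matrix has rank 4, and its Smith normal form has invariant factors (1,1,1,1).

Boundary ∂_2: C_2 → C_1 acts by ∂[p,q,r] = [q,r] − [p,r] + [p,q]. For instance
  ∂[v_0,v_1,v_2] = [v_1,v_2] − [v_0,v_2] + [v_0,v_1],
  ∂[v_1,v_3,v_4] = [v_3,v_4] − [v_1,v_4] + [v_1,v_3].
The 10×10 boundary matrix has rank 6 and Smith normal form diag(1,1,1,1,1,1).

The boundary map ∂_3: C_3 → C_2 sends each 3-simplex σ to the alternating sum Σ_i (−1)^i (σ with its i-th vertex removed). For instance
  ∂[v_0,v_2,v_3,v_4] = [v_2,v_3,v_4] − [v_0,v_3,v_4] + [v_0,v_2,v_4] − [v_0,v_2,v_3],
  ∂[v_0,v_1,v_2,v_4] = [v_1,v_2,v_4] − [v_0,v_2,v_4] + [v_0,v_1,v_4] − [v_0,v_1,v_2].
The resulting 10×5 matrix has rank 4, and its Smith normal form has invariant factors (1,1,1,1).

Reading off H_k = ker ∂_k / im ∂_{k+1}:

  H_0: rank C_0 − rank ∂_1 = 5 − 4 = 1, and the invariant factors of ∂_1 are all 1, so H_0 ≅ Z.
  H_1: rank ker ∂_1 − rank ∂_2 = (10 − 4) − 6 = 0, and the invariant factors of ∂_2 are all 1, so H_1 ≅ 0.
  H_2: rank ker ∂_2 − rank ∂_3 = (10 − 6) − 4 = 0, and the invariant factors of ∂_3 are all 1, so H_2 ≅ 0.
  H_3: rank ker ∂_3 − rank ∂_4 = (5 − 4) − 0 = 1, and there is no ∂_4, so H_3 ≅ Z.

Hence the Betti numbers are b_0 = 1, b_1 = 0, b_2 = 0, b_3 = 1.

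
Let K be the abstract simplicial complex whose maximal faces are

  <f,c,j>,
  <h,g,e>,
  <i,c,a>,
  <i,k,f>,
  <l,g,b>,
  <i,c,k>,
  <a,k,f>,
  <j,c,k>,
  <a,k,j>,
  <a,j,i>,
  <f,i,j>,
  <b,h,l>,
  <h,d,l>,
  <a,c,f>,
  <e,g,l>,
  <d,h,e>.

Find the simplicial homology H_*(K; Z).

H_0 = Z^2,  H_1 = Z ⊕ Z_2,  H_2 = 0.

Order the vertices as a < b < c < d < e < f < g < h < i < j < k < l. Listing each simplex with vertices in this order, K has dimension 2 with simplices:

  0-simplices (12): a, b, c, d, e, f, g, h, i, j, k, l
  1-simplices (27): ac, af, ai, aj, ak, bg, bh, bl, cf, ci, cj, ck, de, dh, dl, eg, eh, el, fi, fj, fk, gh, gl, hl, ij, ik, jk
  2-simplices (16): acf, aci, afk, aij, ajk, bgl, bhl, cfj, cik, cjk, deh, dhl, egh, egl, fij, fik

so the chain groups are C_0 ≅ Z^12, C_1 ≅ Z^27, C_2 ≅ Z^16.

Boundary ∂_1: C_1 → C_0 is given by ∂[p,q] = [q] − [p]. For instance
  ∂fj = j − f.
The resulting 12×27 matrix has rank 10, and its Smith normal form has invariant factors (1,1,1,1,1,1,1,1,1,1).

∂_2: C_2 → C_1 sends each 2-simplex [p,q,r] to [q,r] − [p,r] + [p,q]. For instance
  ∂fij = ij − fj + fi,
  ∂cik = ik − ck + ci.
The resulting 27×16 matrix has rank 16, and its Smith normal form has invariant factors (1,1,1,1,1,1,1,1,1,1,1,1,1,1,1,2).

Now H_k = ker ∂_k / im ∂_{k+1}, so:

  H_0: rank C_0 − rank ∂_1 = 12 − 10 = 2, and the invariant factors of ∂_1 are all 1, so H_0 = Z^2.
  H_1: rank ker ∂_1 − rank ∂_2 = (27 − 10) − 16 = 1, and ∂_2 has invariant factor 2 > 1, so H_1 = Z ⊕ Z_2.
  H_2: rank ker ∂_2 − rank ∂_3 = (16 − 16) − 0 = 0, and there is no ∂_3, so H_2 = 0.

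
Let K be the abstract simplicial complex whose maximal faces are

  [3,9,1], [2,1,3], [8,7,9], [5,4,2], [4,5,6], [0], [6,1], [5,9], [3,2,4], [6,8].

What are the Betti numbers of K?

b_0 = 2, b_1 = 3, b_2 = 0.

Fix the vertex order 0 < 1 < 2 < 3 < 4 < 5 < 6 < 7 < 8 < 9 and write every simplex with vertices in increasing order. Then dim K = 2 and the simplices of K are:

  0-simplices (10): [0], [1], [2], [3], [4], [5], [6], [7], [8], [9]
  1-simplices (17): [1,2], [1,3], [1,6], [1,9], [2,3], [2,4], [2,5], [3,4], [3,9], [4,5], [4,6], [5,6], [5,9], [6,8], [7,8], [7,9], [8,9]
  2-simplices (6): [1,2,3], [1,3,9], [2,3,4], [2,4,5], [4,5,6], [7,8,9]

so the chain groups are C_0 ≅ Z^10, C_1 ≅ Z^17, C_2 ≅ Z^6.

Boundary ∂_1: C_1 → C_0 maps an edge to its endpoints' difference, ∂[p,q] = q − p. For instance
  ∂[2,4] = [4] − [2].
This gives a 10×17 integer matrix of rank 8; reducing to Smith normal form yields diagonal entries (1,1,1,1,1,1,1,1).

Boundary ∂_2: C_2 → C_1 acts by ∂[p,q,r] = [q,r] − [p,r] + [p,q]. For instance
  ∂[2,4,5] = [4,5] − [2,5] + [2,4],
  ∂[1,3,9] = [3,9] − [1,9] + [1,3].
As a 17×6 matrix over Z this has rank 6, with invariant factors (1,1,1,1,1,1).

Computing H_k = (kernel of ∂_k) / (image of ∂_{k+1}):

  H_0: rank C_0 − rank ∂_1 = 10 − 8 = 2, and the invariant factors of ∂_1 are all 1, so H_0 = Z^2.
  H_1: rank ker ∂_1 − rank ∂_2 = (17 − 8) − 6 = 3, and the invariant factors of ∂_2 are all 1, so H_1 = Z^3.
  H_2: rank ker ∂_2 − rank ∂_3 = (6 − 6) − 0 = 0, and there is no ∂_3, so H_2 = 0.

Hence the Betti numbers are b_0 = 2, b_1 = 3, b_2 = 0.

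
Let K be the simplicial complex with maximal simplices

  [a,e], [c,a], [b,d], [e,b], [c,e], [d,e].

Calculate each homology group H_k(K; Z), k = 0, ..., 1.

H_0 ≅ Z,  H_1 ≅ Z^2.

Fix the vertex order a < b < c < d < e and write every simplex with vertices in increasing order. Then dim K = 1 and the simplices of K are:

  0-simplices (5): a, b, c, d, e
  1-simplices (6): ac, ae, bd, be, ce, de

giving chain groups C_0 ≅ Z^5, C_1 ≅ Z^6.

∂_1: C_1 → C_0 is given by ∂[p,q] = [q] − [p]. For instance
  ∂ac = c − a.
The 5×6 boundary matrix has rank 4 and Smith normal form diag(1,1,1,1).

Reading off H_k = ker ∂_k / im ∂_{k+1}:

  H_0: rank C_0 − rank ∂_1 = 5 − 4 = 1, and the invariant factors of ∂_1 are all 1, so H_0 = Z.
  H_1: rank ker ∂_1 − rank ∂_2 = (6 − 4) − 0 = 2, and there is no ∂_2, so H_1 = Z^2.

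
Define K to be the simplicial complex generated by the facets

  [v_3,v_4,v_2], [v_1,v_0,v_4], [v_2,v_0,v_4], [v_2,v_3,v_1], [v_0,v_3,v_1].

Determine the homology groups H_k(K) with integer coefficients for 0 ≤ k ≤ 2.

Fix the vertex order v_0 < v_1 < v_2 < v_3 < v_4 and write every simplex with vertices in increasing order. Then dim K = 2 and the simplices of K are:

  0-simplices (5): [v_0], [v_1], [v_2], [v_3], [v_4]
  1-simplices (10): [v_0,v_1], [v_0,v_2], [v_0,v_3], [v_0,v_4], [v_1,v_2], [v_1,v_3], [v_1,v_4], [v_2,v_3], [v_2,v_4], [v_3,v_4]
  2-simplices (5): [v_0,v_1,v_3], [v_0,v_1,v_4], [v_0,v_2,v_4], [v_1,v_2,v_3], [v_2,v_3,v_4]

giving chain groups C_0 ≅ Z^5, C_1 ≅ Z^10, C_2 ≅ Z^5.

Boundary ∂_1: C_1 → C_0 maps an edge to its endpoints' difference, ∂[p,q] = q − p. For instance
  ∂[v_1,v_4] = [v_4] − [v_1].
The resulting 5×10 matrix has rank 4, and its Smith normal form has invariant factors (1,1,1,1).

∂_2: C_2 → C_1 acts by ∂[p,q,r] = [q,r] − [p,r] + [p,q]. For instance
  ∂[v_0,v_1,v_4] = [v_1,v_4] − [v_0,v_4] + [v_0,v_1],
  ∂[v_0,v_1,v_3] = [v_1,v_3] − [v_0,v_3] + [v_0,v_1].
As a 10×5 matrix over Z this has rank 5, with invariant factors (1,1,1,1,1).

Reading off H_k = ker ∂_k / im ∂_{k+1}:

  H_0: rank C_0 − rank ∂_1 = 5 − 4 = 1, and the invariant factors of ∂_1 are all 1, so H_0 = Z.
  H_1: rank ker ∂_1 − rank ∂_2 = (10 − 4) − 5 = 1, and the invariant factors of ∂_2 are all 1, so H_1 = Z.
  H_2: rank ker ∂_2 − rank ∂_3 = (5 − 5) − 0 = 0, and there is no ∂_3, so H_2 = 0.

(K is a triangulation of the Möbius band.)

H_0 = Z,  H_1 = Z,  H_2 = 0.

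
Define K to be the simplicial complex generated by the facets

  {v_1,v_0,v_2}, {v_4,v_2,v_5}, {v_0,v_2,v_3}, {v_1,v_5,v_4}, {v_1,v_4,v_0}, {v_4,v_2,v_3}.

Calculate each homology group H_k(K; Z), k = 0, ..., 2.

H_0 = Z,  H_1 = Z,  H_2 = 0.

Order the vertices as v_0 < v_1 < v_2 < v_3 < v_4 < v_5. Listing each simplex with vertices in this order, K has dimension 2 with simplices:

  0-simplices (6): [v_0], [v_1], [v_2], [v_3], [v_4], [v_5]
  1-simplices (12): [v_0,v_1], [v_0,v_2], [v_0,v_3], [v_0,v_4], [v_1,v_2], [v_1,v_4], [v_1,v_5], [v_2,v_3], [v_2,v_4], [v_2,v_5], [v_3,v_4], [v_4,v_5]
  2-simplices (6): [v_0,v_1,v_2], [v_0,v_1,v_4], [v_0,v_2,v_3], [v_1,v_4,v_5], [v_2,v_3,v_4], [v_2,v_4,v_5]

giving chain groups C_0 ≅ Z^6, C_1 ≅ Z^12, C_2 ≅ Z^6.

The boundary map ∂_1: C_1 → C_0 is given by ∂[p,q] = [q] − [p]. For instance
  ∂[v_0,v_3] = [v_3] − [v_0].
As a 6×12 matrix over Z this has rank 5, with invariant factors (1,1,1,1,1).

∂_2: C_2 → C_1 maps a triangle to the signed sum of its edges. For instance
  ∂[v_2,v_4,v_5] = [v_4,v_5] − [v_2,v_5] + [v_2,v_4],
  ∂[v_0,v_2,v_3] = [v_2,v_3] − [v_0,v_3] + [v_0,v_2].
This gives a 12×6 integer matrix of rank 6; reducing to Smith normal form yields diagonal entries (1,1,1,1,1,1).

From H_k ≅ ker(∂_k) / im(∂_{k+1}) we obtain:

  H_0: rank C_0 − rank ∂_1 = 6 − 5 = 1, and the invariant factors of ∂_1 are all 1, so H_0 ≅ Z.
  H_1: rank ker ∂_1 − rank ∂_2 = (12 − 5) − 6 = 1, and the invariant factors of ∂_2 are all 1, so H_1 ≅ Z.
  H_2: rank ker ∂_2 − rank ∂_3 = (6 − 6) − 0 = 0, and there is no ∂_3, so H_2 ≅ 0.

As a check, the Euler characteristic is 6 − 12 + 6 = 0, which agrees with 1 − 1 + 0 = 0.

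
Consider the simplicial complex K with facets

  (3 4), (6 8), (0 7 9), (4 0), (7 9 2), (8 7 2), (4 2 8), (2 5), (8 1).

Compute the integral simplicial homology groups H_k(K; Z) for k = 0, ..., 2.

H_0 = Z,  H_1 = Z,  H_2 = 0.

Order the vertices as 0 < 1 < 2 < 3 < 4 < 5 < 6 < 7 < 8 < 9. Listing each simplex with vertices in this order, K has dimension 2 with simplices:

  0-simplices (10): [0], [1], [2], [3], [4], [5], [6], [7], [8], [9]
  1-simplices (14): [0,4], [0,7], [0,9], [1,8], [2,4], [2,5], [2,7], [2,8], [2,9], [3,4], [4,8], [6,8], [7,8], [7,9]
  2-simplices (4): [0,7,9], [2,4,8], [2,7,8], [2,7,9]

so the chain groups are C_0 ≅ Z^10, C_1 ≅ Z^14, C_2 ≅ Z^4.

The boundary map ∂_1: C_1 → C_0 sends each edge [p,q] (with p < q) to q − p. For instance
  ∂[4,8] = [8] − [4].
The 10×14 boundary matrix has rank 9 and Smith normal form diag(1,1,1,1,1,1,1,1,1).

The boundary map ∂_2: C_2 → C_1 acts by ∂[p,q,r] = [q,r] − [p,r] + [p,q]. For instance
  ∂[0,7,9] = [7,9] − [0,9] + [0,7],
  ∂[2,7,9] = [7,9] − [2,9] + [2,7].
The resulting 14×4 matrix has rank 4, and its Smith normal form has invariant factors (1,1,1,1).

Computing H_k = (kernel of ∂_k) / (image of ∂_{k+1}):

  H_0: rank C_0 − rank ∂_1 = 10 − 9 = 1, and the invariant factors of ∂_1 are all 1, so H_0 = Z.
  H_1: rank ker ∂_1 − rank ∂_2 = (14 − 9) − 4 = 1, and the invariant factors of ∂_2 are all 1, so H_1 = Z.
  H_2: rank ker ∂_2 − rank ∂_3 = (4 − 4) − 0 = 0, and there is no ∂_3, so H_2 = 0.

As a check, the Euler characteristic is 10 − 14 + 4 = 0, which agrees with 1 − 1 + 0 = 0.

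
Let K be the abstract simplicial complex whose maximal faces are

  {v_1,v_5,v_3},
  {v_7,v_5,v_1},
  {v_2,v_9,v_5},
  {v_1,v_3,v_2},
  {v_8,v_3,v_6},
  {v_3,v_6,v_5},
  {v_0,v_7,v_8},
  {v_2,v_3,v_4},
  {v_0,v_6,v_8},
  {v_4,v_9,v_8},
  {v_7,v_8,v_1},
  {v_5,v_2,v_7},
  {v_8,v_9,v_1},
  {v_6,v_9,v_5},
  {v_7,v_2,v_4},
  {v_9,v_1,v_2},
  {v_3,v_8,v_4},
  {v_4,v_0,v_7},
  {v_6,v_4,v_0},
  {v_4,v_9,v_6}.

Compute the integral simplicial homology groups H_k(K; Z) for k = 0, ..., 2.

H_0 ≅ Z,  H_1 ≅ Z ⊕ Z_2,  H_2 = 0.

Fix the vertex order v_0 < v_1 < v_2 < v_3 < v_4 < v_5 < v_6 < v_7 < v_8 < v_9 and write every simplex with vertices in increasing order. Then dim K = 2 and the simplices of K are:

  0-simplices (10): [v_0], [v_1], [v_2], [v_3], [v_4], [v_5], [v_6], [v_7], [v_8], [v_9]
  1-simplices (30): (30 of them)
  2-simplices (20): (20 of them)

giving chain groups C_0 ≅ Z^10, C_1 ≅ Z^30, C_2 ≅ Z^20.

Boundary ∂_1: C_1 → C_0 sends each edge [p,q] (with p < q) to q − p.
As a 10×30 matrix over Z this has rank 9, with invariant factors (1,1,1,1,1,1,1,1,1).

∂_2: C_2 → C_1 sends each 2-simplex [p,q,r] to [q,r] − [p,r] + [p,q]. For instance
  ∂[v_3,v_5,v_6] = [v_5,v_6] − [v_3,v_6] + [v_3,v_5],
  ∂[v_5,v_6,v_9] = [v_6,v_9] − [v_5,v_9] + [v_5,v_6].
As a 30×20 matrix over Z this has rank 20, with invariant factors (1,1,1,1,1,1,1,1,1,1,1,1,1,1,1,1,1,1,1,2).

Reading off H_k = ker ∂_k / im ∂_{k+1}:

  H_0: rank C_0 − rank ∂_1 = 10 − 9 = 1, and the invariant factors of ∂_1 are all 1, so H_0 = Z.
  H_1: rank ker ∂_1 − rank ∂_2 = (30 − 9) − 20 = 1, and ∂_2 has invariant factor 2 > 1, so H_1 = Z ⊕ Z_2.
  H_2: rank ker ∂_2 − rank ∂_3 = (20 − 20) − 0 = 0, and there is no ∂_3, so H_2 = 0.

(K is a triangulation of the Klein bottle.)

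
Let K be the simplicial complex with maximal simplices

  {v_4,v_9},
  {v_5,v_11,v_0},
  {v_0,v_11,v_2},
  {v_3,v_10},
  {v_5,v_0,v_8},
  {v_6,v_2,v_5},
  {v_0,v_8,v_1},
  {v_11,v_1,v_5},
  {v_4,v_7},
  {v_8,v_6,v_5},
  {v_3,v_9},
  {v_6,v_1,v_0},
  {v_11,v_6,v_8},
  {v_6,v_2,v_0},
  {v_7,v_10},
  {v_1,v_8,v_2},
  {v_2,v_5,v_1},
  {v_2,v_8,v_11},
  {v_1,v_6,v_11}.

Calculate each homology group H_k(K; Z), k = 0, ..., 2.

We work with the vertex ordering v_0 < v_1 < v_2 < v_3 < v_4 < v_5 < v_6 < v_7 < v_8 < v_9 < v_10 < v_11. The simplices of K, each written with vertices in increasing order, are:

  0-simplices (12): [v_0], [v_1], [v_2], [v_3], [v_4], [v_5], [v_6], [v_7], [v_8], [v_9], [v_10], [v_11]
  1-simplices (26): (26 of them)
  2-simplices (14): (14 of them)

so the chain groups are C_0 ≅ Z^12, C_1 ≅ Z^26, C_2 ≅ Z^14.

Boundary ∂_1: C_1 → C_0 sends each edge [p,q] (with p < q) to q − p. For instance
  ∂[v_3,v_9] = [v_9] − [v_3].
The resulting 12×26 matrix has rank 10, and its Smith normal form has invariant factors (1,1,1,1,1,1,1,1,1,1).

∂_2: C_2 → C_1 acts by ∂[p,q,r] = [q,r] − [p,r] + [p,q]. For instance
  ∂[v_0,v_1,v_6] = [v_1,v_6] − [v_0,v_6] + [v_0,v_1],
  ∂[v_2,v_8,v_11] = [v_8,v_11] − [v_2,v_11] + [v_2,v_8].
The 26×14 boundary matrix has rank 13 and Smith normal form diag(1,1,1,1,1,1,1,1,1,1,1,1,1).

Reading off H_k = ker ∂_k / im ∂_{k+1}:

  H_0: rank C_0 − rank ∂_1 = 12 − 10 = 2, and the invariant factors of ∂_1 are all 1, so H_0 ≅ Z^2.
  H_1: rank ker ∂_1 − rank ∂_2 = (26 − 10) − 13 = 3, and the invariant factors of ∂_2 are all 1, so H_1 ≅ Z^3.
  H_2: rank ker ∂_2 − rank ∂_3 = (14 − 13) − 0 = 1, and there is no ∂_3, so H_2 ≅ Z.

(K is a triangulation of the disjoint union of the circle S^1 and the torus T^2.)

H_0 ≅ Z^2,  H_1 ≅ Z^3,  H_2 ≅ Z.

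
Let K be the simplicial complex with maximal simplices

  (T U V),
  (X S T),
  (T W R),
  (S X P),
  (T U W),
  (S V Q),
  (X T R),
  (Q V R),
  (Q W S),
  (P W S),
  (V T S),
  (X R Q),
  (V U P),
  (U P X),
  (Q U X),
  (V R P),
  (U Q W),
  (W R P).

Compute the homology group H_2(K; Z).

K has 9 vertices, 27 edges, 18 triangles.
rank ∂_2 = 17, rank ∂_3 = 0 ⇒ b_2 = 18 − 17 − 0 = 1. So H_2 ≅ Z.

H_2 ≅ Z.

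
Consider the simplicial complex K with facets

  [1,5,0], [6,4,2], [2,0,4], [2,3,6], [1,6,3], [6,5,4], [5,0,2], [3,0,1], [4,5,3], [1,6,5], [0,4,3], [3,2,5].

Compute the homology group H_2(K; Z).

Order the vertices as 0 < 1 < 2 < 3 < 4 < 5 < 6. Listing each simplex with vertices in this order, K has dimension 2 with simplices:

  0-simplices (7): [0], [1], [2], [3], [4], [5], [6]
  1-simplices (18): [0,1], [0,2], [0,3], [0,4], [0,5], [1,3], [1,5], [1,6], [2,3], [2,4], [2,5], [2,6], [3,4], [3,5], [3,6], [4,5], [4,6], [5,6]
  2-simplices (12): [0,1,3], [0,1,5], [0,2,4], [0,2,5], [0,3,4], [1,3,6], [1,5,6], [2,3,5], [2,3,6], [2,4,6], [3,4,5], [4,5,6]

Hence C_0 ≅ Z^7, C_1 ≅ Z^18, C_2 ≅ Z^12.

∂_1: C_1 → C_0 sends each edge [p,q] (with p < q) to q − p.
The 7×18 boundary matrix has rank 6 and Smith normal form diag(1,1,1,1,1,1).

The boundary map ∂_2: C_2 → C_1 maps a triangle to the signed sum of its edges. For instance
  ∂[0,1,3] = [1,3] − [0,3] + [0,1],
  ∂[0,2,5] = [2,5] − [0,5] + [0,2].
The 18×12 boundary matrix has rank 12 and Smith normal form diag(1,1,1,1,1,1,1,1,1,1,1,2).

Now H_k = ker ∂_k / im ∂_{k+1}, so:

  H_2: rank ker ∂_2 − rank ∂_3 = (12 − 12) − 0 = 0, and there is no ∂_3, so H_2 ≅ 0.

H_2 ≅ 0.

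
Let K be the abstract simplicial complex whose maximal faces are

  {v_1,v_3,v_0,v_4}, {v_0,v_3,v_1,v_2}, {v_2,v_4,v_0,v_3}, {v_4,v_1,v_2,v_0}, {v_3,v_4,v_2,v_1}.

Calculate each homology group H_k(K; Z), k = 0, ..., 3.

H_0 ≅ Z,  H_1 = 0,  H_2 = 0,  H_3 ≅ Z.

Take the total order v_0 < v_1 < v_2 < v_3 < v_4 on the vertex set. Then K (dimension 3) consists of the simplices:

  0-simplices (5): [v_0], [v_1], [v_2], [v_3], [v_4]
  1-simplices (10): [v_0,v_1], [v_0,v_2], [v_0,v_3], [v_0,v_4], [v_1,v_2], [v_1,v_3], [v_1,v_4], [v_2,v_3], [v_2,v_4], [v_3,v_4]
  2-simplices (10): [v_0,v_1,v_2], [v_0,v_1,v_3], [v_0,v_1,v_4], [v_0,v_2,v_3], [v_0,v_2,v_4], [v_0,v_3,v_4], [v_1,v_2,v_3], [v_1,v_2,v_4], [v_1,v_3,v_4], [v_2,v_3,v_4]
  3-simplices (5): [v_0,v_1,v_2,v_3], [v_0,v_1,v_2,v_4], [v_0,v_1,v_3,v_4], [v_0,v_2,v_3,v_4], [v_1,v_2,v_3,v_4]

giving chain groups C_0 ≅ Z^5, C_1 ≅ Z^10, C_2 ≅ Z^10, C_3 ≅ Z^5.

The boundary map ∂_1: C_1 → C_0 maps an edge to its endpoints' difference, ∂[p,q] = q − p.
This gives a 5×10 integer matrix of rank 4; reducing to Smith normal form yields diagonal entries (1,1,1,1).

Boundary ∂_2: C_2 → C_1 maps a triangle to the signed sum of its edges. For instance
  ∂[v_2,v_3,v_4] = [v_3,v_4] − [v_2,v_4] + [v_2,v_3],
  ∂[v_0,v_1,v_3] = [v_1,v_3] − [v_0,v_3] + [v_0,v_1].
This gives a 10×10 integer matrix of rank 6; reducing to Smith normal form yields diagonal entries (1,1,1,1,1,1).

∂_3: C_3 → C_2 sends each 3-simplex σ to the alternating sum Σ_i (−1)^i (σ with its i-th vertex removed). For instance
  ∂[v_0,v_1,v_2,v_3] = [v_1,v_2,v_3] − [v_0,v_2,v_3] + [v_0,v_1,v_3] − [v_0,v_1,v_2],
  ∂[v_0,v_2,v_3,v_4] = [v_2,v_3,v_4] − [v_0,v_3,v_4] + [v_0,v_2,v_4] − [v_0,v_2,v_3].
The 10×5 boundary matrix has rank 4 and Smith normal form diag(1,1,1,1).

From H_k ≅ ker(∂_k) / im(∂_{k+1}) we obtain:

  H_0: rank C_0 − rank ∂_1 = 5 − 4 = 1, and the invariant factors of ∂_1 are all 1, so H_0 = Z.
  H_1: rank ker ∂_1 − rank ∂_2 = (10 − 4) − 6 = 0, and the invariant factors of ∂_2 are all 1, so H_1 = 0.
  H_2: rank ker ∂_2 − rank ∂_3 = (10 − 6) − 4 = 0, and the invariant factors of ∂_3 are all 1, so H_2 = 0.
  H_3: rank ker ∂_3 − rank ∂_4 = (5 − 4) − 0 = 1, and there is no ∂_4, so H_3 = Z.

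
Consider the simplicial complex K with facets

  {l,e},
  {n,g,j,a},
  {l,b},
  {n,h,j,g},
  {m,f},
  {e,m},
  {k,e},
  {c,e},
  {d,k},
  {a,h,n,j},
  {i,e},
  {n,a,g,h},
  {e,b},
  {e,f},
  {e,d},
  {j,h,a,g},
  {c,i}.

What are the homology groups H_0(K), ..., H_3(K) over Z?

K has 14 vertices, 22 edges, 10 triangles, 5 3-simplices.
rank ∂_0 = 0, rank ∂_1 = 12 ⇒ b_0 = 14 − 0 − 12 = 2; all invariant factors of ∂_1 are 1 so no torsion. So H_0 = Z^2.
rank ∂_1 = 12, rank ∂_2 = 6 ⇒ b_1 = 22 − 12 − 6 = 4; all invariant factors of ∂_2 are 1 so no torsion. So H_1 = Z^4.
rank ∂_2 = 6, rank ∂_3 = 4 ⇒ b_2 = 10 − 6 − 4 = 0; all invariant factors of ∂_3 are 1 so no torsion. So H_2 = 0.
rank ∂_3 = 4, rank ∂_4 = 0 ⇒ b_3 = 5 − 4 − 0 = 1. So H_3 = Z.

H_0 = Z^2,  H_1 = Z^4,  H_2 = 0,  H_3 = Z.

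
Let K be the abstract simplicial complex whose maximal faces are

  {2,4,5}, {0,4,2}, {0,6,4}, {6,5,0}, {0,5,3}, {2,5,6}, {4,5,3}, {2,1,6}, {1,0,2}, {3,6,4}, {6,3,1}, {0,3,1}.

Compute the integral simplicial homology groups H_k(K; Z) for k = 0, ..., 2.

H_0 ≅ Z,  H_1 ≅ Z/2,  H_2 = 0.

Order the vertices as 0 < 1 < 2 < 3 < 4 < 5 < 6. Listing each simplex with vertices in this order, K has dimension 2 with simplices:

  0-simplices (7): [0], [1], [2], [3], [4], [5], [6]
  1-simplices (18): [0,1], [0,2], [0,3], [0,4], [0,5], [0,6], [1,2], [1,3], [1,6], [2,4], [2,5], [2,6], [3,4], [3,5], [3,6], [4,5], [4,6], [5,6]
  2-simplices (12): [0,1,2], [0,1,3], [0,2,4], [0,3,5], [0,4,6], [0,5,6], [1,2,6], [1,3,6], [2,4,5], [2,5,6], [3,4,5], [3,4,6]

Hence C_0 ≅ Z^7, C_1 ≅ Z^18, C_2 ≅ Z^12.

The boundary map ∂_1: C_1 → C_0 maps an edge to its endpoints' difference, ∂[p,q] = q − p. For instance
  ∂[0,3] = [3] − [0].
The resulting 7×18 matrix has rank 6, and its Smith normal form has invariant factors (1,1,1,1,1,1).

The boundary map ∂_2: C_2 → C_1 sends each 2-simplex [p,q,r] to [q,r] − [p,r] + [p,q]. For instance
  ∂[0,1,2] = [1,2] − [0,2] + [0,1],
  ∂[3,4,5] = [4,5] − [3,5] + [3,4].
The 18×12 boundary matrix has rank 12 and Smith normal form diag(1,1,1,1,1,1,1,1,1,1,1,2).

Reading off H_k = ker ∂_k / im ∂_{k+1}:

  H_0: rank C_0 − rank ∂_1 = 7 − 6 = 1, and the invariant factors of ∂_1 are all 1, so H_0 ≅ Z.
  H_1: rank ker ∂_1 − rank ∂_2 = (18 − 6) − 12 = 0, and ∂_2 has invariant factor 2 > 1, so H_1 ≅ Z/2.
  H_2: rank ker ∂_2 − rank ∂_3 = (12 − 12) − 0 = 0, and there is no ∂_3, so H_2 ≅ 0.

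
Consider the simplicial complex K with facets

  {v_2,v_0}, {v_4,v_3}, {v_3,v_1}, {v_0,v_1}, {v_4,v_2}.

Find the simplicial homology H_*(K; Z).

H_0 = Z,  H_1 = Z.

K has 5 vertices, 5 edges.
rank ∂_0 = 0, rank ∂_1 = 4 ⇒ b_0 = 5 − 0 − 4 = 1; all invariant factors of ∂_1 are 1 so no torsion. So H_0 ≅ Z.
rank ∂_1 = 4, rank ∂_2 = 0 ⇒ b_1 = 5 − 4 − 0 = 1. So H_1 ≅ Z.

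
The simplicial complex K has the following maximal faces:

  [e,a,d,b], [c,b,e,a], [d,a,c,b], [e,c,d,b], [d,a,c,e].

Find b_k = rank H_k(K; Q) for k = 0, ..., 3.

b_0 = 1, b_1 = 0, b_2 = 0, b_3 = 1.

K has 5 vertices, 10 edges, 10 triangles, 5 3-simplices.
rank ∂_0 = 0, rank ∂_1 = 4 ⇒ b_0 = 5 − 0 − 4 = 1; all invariant factors of ∂_1 are 1 so no torsion. So H_0 ≅ Z.
rank ∂_1 = 4, rank ∂_2 = 6 ⇒ b_1 = 10 − 4 − 6 = 0; all invariant factors of ∂_2 are 1 so no torsion. So H_1 ≅ 0.
rank ∂_2 = 6, rank ∂_3 = 4 ⇒ b_2 = 10 − 6 − 4 = 0; all invariant factors of ∂_3 are 1 so no torsion. So H_2 ≅ 0.
rank ∂_3 = 4, rank ∂_4 = 0 ⇒ b_3 = 5 − 4 − 0 = 1. So H_3 ≅ Z.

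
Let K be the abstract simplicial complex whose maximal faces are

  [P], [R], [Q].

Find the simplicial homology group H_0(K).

H_0 = Z^3.

Fix the vertex order P < Q < R and write every simplex with vertices in increasing order. Then dim K = 0 and the simplices of K are:

  0-simplices (3): P, Q, R

so the chain groups are C_0 ≅ Z^3.

From H_k ≅ ker(∂_k) / im(∂_{k+1}) we obtain:

  H_0: rank C_0 − rank ∂_1 = 3 − 0 = 3, and there is no ∂_1, so H_0 ≅ Z^3.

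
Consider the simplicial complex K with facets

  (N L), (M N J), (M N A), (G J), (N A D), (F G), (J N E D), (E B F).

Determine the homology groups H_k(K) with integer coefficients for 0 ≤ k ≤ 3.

Take the total order A < B < D < E < F < G < J < L < M < N on the vertex set. Then K (dimension 3) consists of the simplices:

  0-simplices (10): A, B, D, E, F, G, J, L, M, N
  1-simplices (17): AD, AM, AN, BE, BF, DE, DJ, DN, EF, EJ, EN, FG, GJ, JM, JN, LN, MN
  2-simplices (8): ADN, AMN, BEF, DEJ, DEN, DJN, EJN, JMN
  3-simplices (1): DEJN

giving chain groups C_0 ≅ Z^10, C_1 ≅ Z^17, C_2 ≅ Z^8, C_3 ≅ Z^1.

∂_1: C_1 → C_0 maps an edge to its endpoints' difference, ∂[p,q] = q − p.
The resulting 10×17 matrix has rank 9, and its Smith normal form has invariant factors (1,1,1,1,1,1,1,1,1).

∂_2: C_2 → C_1 acts by ∂[p,q,r] = [q,r] − [p,r] + [p,q]. For instance
  ∂AMN = MN − AN + AM,
  ∂ADN = DN − AN + AD.
The resulting 17×8 matrix has rank 7, and its Smith normal form has invariant factors (1,1,1,1,1,1,1).

The boundary map ∂_3: C_3 → C_2 sends each 3-simplex σ to the alternating sum Σ_i (−1)^i (σ with its i-th vertex removed). For instance
  ∂DEJN = EJN − DJN + DEN − DEJ.
The 8×1 boundary matrix has rank 1 and Smith normal form diag(1).

Computing H_k = (kernel of ∂_k) / (image of ∂_{k+1}):

  H_0: rank C_0 − rank ∂_1 = 10 − 9 = 1, and the invariant factors of ∂_1 are all 1, so H_0 = Z.
  H_1: rank ker ∂_1 − rank ∂_2 = (17 − 9) − 7 = 1, and the invariant factors of ∂_2 are all 1, so H_1 = Z.
  H_2: rank ker ∂_2 − rank ∂_3 = (8 − 7) − 1 = 0, and the invariant factors of ∂_3 are all 1, so H_2 = 0.
  H_3: rank ker ∂_3 − rank ∂_4 = (1 − 1) − 0 = 0, and there is no ∂_4, so H_3 = 0.

H_0 = Z,  H_1 = Z,  H_2 = 0,  H_3 = 0.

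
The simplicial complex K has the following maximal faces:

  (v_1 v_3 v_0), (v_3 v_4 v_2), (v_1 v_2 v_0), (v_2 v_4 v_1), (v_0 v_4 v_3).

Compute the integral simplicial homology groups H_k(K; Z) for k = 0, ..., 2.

H_0 = Z,  H_1 = Z,  H_2 = 0.

Take the total order v_0 < v_1 < v_2 < v_3 < v_4 on the vertex set. Then K (dimension 2) consists of the simplices:

  0-simplices (5): [v_0], [v_1], [v_2], [v_3], [v_4]
  1-simplices (10): [v_0,v_1], [v_0,v_2], [v_0,v_3], [v_0,v_4], [v_1,v_2], [v_1,v_3], [v_1,v_4], [v_2,v_3], [v_2,v_4], [v_3,v_4]
  2-simplices (5): [v_0,v_1,v_2], [v_0,v_1,v_3], [v_0,v_3,v_4], [v_1,v_2,v_4], [v_2,v_3,v_4]

so the chain groups are C_0 ≅ Z^5, C_1 ≅ Z^10, C_2 ≅ Z^5.

∂_1: C_1 → C_0 sends each edge [p,q] (with p < q) to q − p. For instance
  ∂[v_2,v_3] = [v_3] − [v_2].
As a 5×10 matrix over Z this has rank 4, with invariant factors (1,1,1,1).

The boundary map ∂_2: C_2 → C_1 acts by ∂[p,q,r] = [q,r] − [p,r] + [p,q]. For instance
  ∂[v_0,v_1,v_3] = [v_1,v_3] − [v_0,v_3] + [v_0,v_1],
  ∂[v_0,v_1,v_2] = [v_1,v_2] − [v_0,v_2] + [v_0,v_1].
The 10×5 boundary matrix has rank 5 and Smith normal form diag(1,1,1,1,1).

Now H_k = ker ∂_k / im ∂_{k+1}, so:

  H_0: rank C_0 − rank ∂_1 = 5 − 4 = 1, and the invariant factors of ∂_1 are all 1, so H_0 ≅ Z.
  H_1: rank ker ∂_1 − rank ∂_2 = (10 − 4) − 5 = 1, and the invariant factors of ∂_2 are all 1, so H_1 ≅ Z.
  H_2: rank ker ∂_2 − rank ∂_3 = (5 − 5) − 0 = 0, and there is no ∂_3, so H_2 ≅ 0.

As a check, the Euler characteristic is 5 − 10 + 5 = 0, which agrees with 1 − 1 + 0 = 0.
(K is a triangulation of the Möbius band.)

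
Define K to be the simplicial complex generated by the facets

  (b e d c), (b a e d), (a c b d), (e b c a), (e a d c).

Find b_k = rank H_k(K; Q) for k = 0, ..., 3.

b_0 = 1, b_1 = 0, b_2 = 0, b_3 = 1.

Fix the vertex order a < b < c < d < e and write every simplex with vertices in increasing order. Then dim K = 3 and the simplices of K are:

  0-simplices (5): a, b, c, d, e
  1-simplices (10): ab, ac, ad, ae, bc, bd, be, cd, ce, de
  2-simplices (10): abc, abd, abe, acd, ace, ade, bcd, bce, bde, cde
  3-simplices (5): abcd, abce, abde, acde, bcde

giving chain groups C_0 ≅ Z^5, C_1 ≅ Z^10, C_2 ≅ Z^10, C_3 ≅ Z^5.

∂_1: C_1 → C_0 is given by ∂[p,q] = [q] − [p].
The resulting 5×10 matrix has rank 4, and its Smith normal form has invariant factors (1,1,1,1).

∂_2: C_2 → C_1 sends each 2-simplex [p,q,r] to [q,r] − [p,r] + [p,q]. For instance
  ∂bce = ce − be + bc,
  ∂abd = bd − ad + ab.
As a 10×10 matrix over Z this has rank 6, with invariant factors (1,1,1,1,1,1).

Boundary ∂_3: C_3 → C_2 sends each 3-simplex σ to the alternating sum Σ_i (−1)^i (σ with its i-th vertex removed). For instance
  ∂abde = bde − ade + abe − abd,
  ∂abcd = bcd − acd + abd − abc.
As a 10×5 matrix over Z this has rank 4, with invariant factors (1,1,1,1).

Reading off H_k = ker ∂_k / im ∂_{k+1}:

  H_0: rank C_0 − rank ∂_1 = 5 − 4 = 1, and the invariant factors of ∂_1 are all 1, so H_0 = Z.
  H_1: rank ker ∂_1 − rank ∂_2 = (10 − 4) − 6 = 0, and the invariant factors of ∂_2 are all 1, so H_1 = 0.
  H_2: rank ker ∂_2 − rank ∂_3 = (10 − 6) − 4 = 0, and the invariant factors of ∂_3 are all 1, so H_2 = 0.
  H_3: rank ker ∂_3 − rank ∂_4 = (5 − 4) − 0 = 1, and there is no ∂_4, so H_3 = Z.

As a check, the Euler characteristic is 5 − 10 + 10 − 5 = 0, which agrees with 1 − 0 + 0 − 1 = 0.

Hence the Betti numbers are b_0 = 1, b_1 = 0, b_2 = 0, b_3 = 1.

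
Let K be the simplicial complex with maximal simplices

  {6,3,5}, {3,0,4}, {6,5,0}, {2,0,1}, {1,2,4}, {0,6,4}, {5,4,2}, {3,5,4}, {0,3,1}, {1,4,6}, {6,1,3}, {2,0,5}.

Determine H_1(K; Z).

Take the total order 0 < 1 < 2 < 3 < 4 < 5 < 6 on the vertex set. Then K (dimension 2) consists of the simplices:

  0-simplices (7): [0], [1], [2], [3], [4], [5], [6]
  1-simplices (18): [0,1], [0,2], [0,3], [0,4], [0,5], [0,6], [1,2], [1,3], [1,4], [1,6], [2,4], [2,5], [3,4], [3,5], [3,6], [4,5], [4,6], [5,6]
  2-simplices (12): [0,1,2], [0,1,3], [0,2,5], [0,3,4], [0,4,6], [0,5,6], [1,2,4], [1,3,6], [1,4,6], [2,4,5], [3,4,5], [3,5,6]

Hence C_0 ≅ Z^7, C_1 ≅ Z^18, C_2 ≅ Z^12.

The boundary map ∂_1: C_1 → C_0 is given by ∂[p,q] = [q] − [p]. For instance
  ∂[0,6] = [6] − [0].
This gives a 7×18 integer matrix of rank 6; reducing to Smith normal form yields diagonal entries (1,1,1,1,1,1).

∂_2: C_2 → C_1 sends each 2-simplex [p,q,r] to [q,r] − [p,r] + [p,q]. For instance
  ∂[1,3,6] = [3,6] − [1,6] + [1,3],
  ∂[3,5,6] = [5,6] − [3,6] + [3,5].
This gives a 18×12 integer matrix of rank 12; reducing to Smith normal form yields diagonal entries (1,1,1,1,1,1,1,1,1,1,1,2).

Now H_k = ker ∂_k / im ∂_{k+1}, so:

  H_1: rank ker ∂_1 − rank ∂_2 = (18 − 6) − 12 = 0, and ∂_2 has invariant factor 2 > 1, so H_1 = Z_2.

H_1 = Z_2.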